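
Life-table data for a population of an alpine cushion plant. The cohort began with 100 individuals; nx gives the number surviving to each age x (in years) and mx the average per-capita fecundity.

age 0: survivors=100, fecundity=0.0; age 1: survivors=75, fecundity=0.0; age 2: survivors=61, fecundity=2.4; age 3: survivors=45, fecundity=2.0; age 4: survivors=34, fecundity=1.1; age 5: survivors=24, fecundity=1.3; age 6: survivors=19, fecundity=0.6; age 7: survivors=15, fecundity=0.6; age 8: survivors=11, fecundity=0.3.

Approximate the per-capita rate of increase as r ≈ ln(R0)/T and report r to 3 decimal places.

0.381

lx = nx/n0 = nx/100: 1, 0.75, 0.61, 0.45, 0.34, 0.24, 0.19, 0.15, 0.11
R0 = Σ lx·mx = 0 + 0 + 1.464 + 0.9 + 0.374 + 0.312 + 0.114 + 0.09 + 0.033 = 3.287
Σ x·lx·mx = 10.262; T = 10.262/3.287 = 3.122…
r ≈ ln(R0)/T = ln(3.287)/3.122… = 0.38116… → 0.381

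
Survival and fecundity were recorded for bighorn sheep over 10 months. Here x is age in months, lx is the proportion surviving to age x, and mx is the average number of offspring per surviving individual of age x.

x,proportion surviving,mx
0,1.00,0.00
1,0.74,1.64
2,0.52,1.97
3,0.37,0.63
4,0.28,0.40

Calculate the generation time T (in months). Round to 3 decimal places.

lx·mx: 0, 1.2136, 1.0244, 0.2331, 0.112 → R0 = 2.5831
x·lx·mx: 0, 1.2136, 2.0488, 0.6993, 0.448 → Σ = 4.4097
T = 4.4097 / 2.5831 = 1.707135… → 1.707

1.707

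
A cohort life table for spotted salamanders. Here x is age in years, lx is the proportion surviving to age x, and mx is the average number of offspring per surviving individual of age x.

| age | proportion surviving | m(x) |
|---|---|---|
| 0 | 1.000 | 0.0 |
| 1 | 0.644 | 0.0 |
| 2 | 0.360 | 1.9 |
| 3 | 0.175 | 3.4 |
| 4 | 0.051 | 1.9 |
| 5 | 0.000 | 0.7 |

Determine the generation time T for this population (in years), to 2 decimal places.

lx·mx: 0, 0, 0.684, 0.595, 0.0969, 0 → R0 = 1.3759
x·lx·mx: 0, 0, 1.368, 1.785, 0.3876, 0 → Σ = 3.5406
T = 3.5406 / 1.3759 = 2.573297… → 2.57

2.57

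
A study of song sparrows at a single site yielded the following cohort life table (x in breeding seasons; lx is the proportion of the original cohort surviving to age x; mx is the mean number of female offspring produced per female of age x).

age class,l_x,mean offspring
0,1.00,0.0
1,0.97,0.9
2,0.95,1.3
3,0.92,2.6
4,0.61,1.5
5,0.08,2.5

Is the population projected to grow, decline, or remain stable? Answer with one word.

R0 = Σ lx·mx = 0 + 0.873 + 1.235 + 2.392 + 0.915 + 0.2 = 5.615
R0 > 1, so the population is growing.

growing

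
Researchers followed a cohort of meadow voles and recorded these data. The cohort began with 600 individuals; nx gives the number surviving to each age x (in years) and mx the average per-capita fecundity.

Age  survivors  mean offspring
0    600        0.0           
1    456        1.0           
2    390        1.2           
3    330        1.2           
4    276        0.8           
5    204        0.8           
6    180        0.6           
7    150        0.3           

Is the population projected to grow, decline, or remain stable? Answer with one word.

growing

lx = nx/n0 = nx/600: 1, 0.76, 0.65, 0.55, 0.46, 0.34, 0.3, 0.25
R0 = Σ lx·mx = 0 + 0.76 + 0.78 + 0.66 + 0.368 + 0.272 + 0.18 + 0.075 = 3.095
R0 > 1, so the population is growing.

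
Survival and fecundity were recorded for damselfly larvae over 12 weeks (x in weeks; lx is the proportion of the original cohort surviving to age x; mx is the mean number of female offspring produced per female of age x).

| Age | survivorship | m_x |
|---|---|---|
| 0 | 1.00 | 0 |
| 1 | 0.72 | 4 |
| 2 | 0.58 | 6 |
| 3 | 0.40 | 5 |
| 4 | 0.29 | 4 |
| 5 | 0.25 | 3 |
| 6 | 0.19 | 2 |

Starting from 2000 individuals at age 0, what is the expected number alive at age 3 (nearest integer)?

Expected survivors = N0 · l_3 = 2000 × 0.40 = 800 → 800

800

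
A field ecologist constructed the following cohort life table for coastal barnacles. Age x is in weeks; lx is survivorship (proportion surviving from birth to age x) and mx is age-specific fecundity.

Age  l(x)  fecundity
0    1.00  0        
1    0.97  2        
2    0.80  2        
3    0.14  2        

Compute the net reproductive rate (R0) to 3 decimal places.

lx·mx by age: 0, 1.94, 1.6, 0.28
R0 = Σ lx·mx = 3.82 → 3.820

3.820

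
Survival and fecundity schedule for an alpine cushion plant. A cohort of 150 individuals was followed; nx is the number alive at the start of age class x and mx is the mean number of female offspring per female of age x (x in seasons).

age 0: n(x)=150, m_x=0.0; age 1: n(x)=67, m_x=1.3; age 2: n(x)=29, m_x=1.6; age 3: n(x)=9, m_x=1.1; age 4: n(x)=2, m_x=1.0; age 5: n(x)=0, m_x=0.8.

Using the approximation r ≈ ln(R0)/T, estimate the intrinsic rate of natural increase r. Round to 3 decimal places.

-0.021

lx = nx/n0 = nx/150: 1, 0.44667…, 0.19333…, 0.06, 0.01333…, 0
R0 = Σ lx·mx = 0 + 0.58067… + 0.30933… + 0.066 + 0.01333… + 0 = 0.969333…
Σ x·lx·mx = 1.450667…; T = 1.450667…/0.969333… = 1.49656…
r ≈ ln(R0)/T = ln(0.969333…)/1.49656… = -0.02081… → -0.021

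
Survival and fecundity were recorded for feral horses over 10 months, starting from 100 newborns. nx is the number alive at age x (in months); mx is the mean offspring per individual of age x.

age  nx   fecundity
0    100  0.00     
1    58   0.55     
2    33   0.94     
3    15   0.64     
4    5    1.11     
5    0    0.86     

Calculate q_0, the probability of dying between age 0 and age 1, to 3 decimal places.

lx = nx/n0 = nx/100: 1, 0.58, 0.33, 0.15, 0.05, 0
q_0 = (l_0 − l_1) / l_0 = (1 − 0.58) / 1
     = 0.42 / 1 = 0.42 → 0.420

0.420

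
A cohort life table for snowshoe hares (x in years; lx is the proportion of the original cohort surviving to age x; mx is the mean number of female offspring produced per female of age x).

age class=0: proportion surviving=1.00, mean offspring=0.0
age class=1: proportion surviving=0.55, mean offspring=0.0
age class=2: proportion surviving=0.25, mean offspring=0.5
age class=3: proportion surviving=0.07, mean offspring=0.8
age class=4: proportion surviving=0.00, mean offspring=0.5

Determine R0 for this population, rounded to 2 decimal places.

0.18

lx·mx by age: 0, 0, 0.125, 0.056, 0
R0 = Σ lx·mx = 0.181 → 0.18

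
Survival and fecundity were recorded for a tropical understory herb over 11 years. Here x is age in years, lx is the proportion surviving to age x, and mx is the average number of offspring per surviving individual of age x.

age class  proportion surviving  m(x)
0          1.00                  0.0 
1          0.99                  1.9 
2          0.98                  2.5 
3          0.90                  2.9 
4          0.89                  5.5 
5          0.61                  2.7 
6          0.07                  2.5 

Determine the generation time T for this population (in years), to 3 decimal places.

3.183

lx·mx: 0, 1.881, 2.45, 2.61, 4.895, 1.647, 0.175 → R0 = 13.658
x·lx·mx: 0, 1.881, 4.9, 7.83, 19.58, 8.235, 1.05 → Σ = 43.476
T = 43.476 / 13.658 = 3.183189… → 3.183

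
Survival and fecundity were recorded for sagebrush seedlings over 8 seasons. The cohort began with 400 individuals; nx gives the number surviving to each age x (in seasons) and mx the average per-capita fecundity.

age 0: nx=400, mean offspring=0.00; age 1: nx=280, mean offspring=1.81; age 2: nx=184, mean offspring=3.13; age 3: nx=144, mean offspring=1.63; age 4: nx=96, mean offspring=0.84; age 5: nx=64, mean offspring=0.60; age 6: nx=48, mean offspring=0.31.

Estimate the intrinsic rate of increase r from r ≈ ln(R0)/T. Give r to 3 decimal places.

0.631

lx = nx/n0 = nx/400: 1, 0.7, 0.46, 0.36, 0.24, 0.16, 0.12
R0 = Σ lx·mx = 0 + 1.267 + 1.4398 + 0.5868 + 0.2016 + 0.096 + 0.0372 = 3.6284
Σ x·lx·mx = 7.4166; T = 7.4166/3.6284 = 2.04404…
r ≈ ln(R0)/T = ln(3.6284)/2.04404… = 0.63051… → 0.631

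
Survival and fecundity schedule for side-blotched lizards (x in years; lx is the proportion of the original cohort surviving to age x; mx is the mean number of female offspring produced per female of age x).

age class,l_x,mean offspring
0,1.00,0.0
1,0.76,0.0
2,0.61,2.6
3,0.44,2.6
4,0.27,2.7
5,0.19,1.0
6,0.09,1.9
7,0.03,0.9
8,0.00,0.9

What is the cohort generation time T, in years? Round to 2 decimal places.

lx·mx: 0, 0, 1.586, 1.144, 0.729, 0.19, 0.171, 0.027, 0 → R0 = 3.847
x·lx·mx: 0, 0, 3.172, 3.432, 2.916, 0.95, 1.026, 0.189, 0 → Σ = 11.685
T = 11.685 / 3.847 = 3.037432… → 3.04

3.04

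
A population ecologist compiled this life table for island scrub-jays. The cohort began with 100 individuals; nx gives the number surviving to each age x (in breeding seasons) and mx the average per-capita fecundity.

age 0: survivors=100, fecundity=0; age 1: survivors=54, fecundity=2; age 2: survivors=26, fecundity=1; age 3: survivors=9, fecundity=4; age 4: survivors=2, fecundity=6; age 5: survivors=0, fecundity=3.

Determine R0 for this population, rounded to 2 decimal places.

lx = nx/n0 = nx/100: 1, 0.54, 0.26, 0.09, 0.02, 0
lx·mx by age: 0, 1.08, 0.26, 0.36, 0.12, 0
R0 = Σ lx·mx = 1.82 → 1.82

1.82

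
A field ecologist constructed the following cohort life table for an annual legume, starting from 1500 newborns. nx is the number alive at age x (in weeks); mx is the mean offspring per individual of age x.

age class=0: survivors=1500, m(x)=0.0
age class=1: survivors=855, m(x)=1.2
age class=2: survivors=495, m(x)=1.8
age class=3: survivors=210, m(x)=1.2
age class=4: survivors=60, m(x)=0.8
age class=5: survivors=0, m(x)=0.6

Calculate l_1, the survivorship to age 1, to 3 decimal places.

0.570

l_1 = n_1/n_0 = 855/1500 = 0.57 → 0.570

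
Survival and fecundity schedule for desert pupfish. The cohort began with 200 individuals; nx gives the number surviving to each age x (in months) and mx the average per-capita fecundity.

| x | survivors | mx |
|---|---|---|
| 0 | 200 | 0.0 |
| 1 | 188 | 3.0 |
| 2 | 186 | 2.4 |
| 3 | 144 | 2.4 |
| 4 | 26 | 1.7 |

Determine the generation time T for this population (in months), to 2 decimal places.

lx = nx/n0 = nx/200: 1, 0.94, 0.93, 0.72, 0.13
lx·mx: 0, 2.82, 2.232, 1.728, 0.221 → R0 = 7.001
x·lx·mx: 0, 2.82, 4.464, 5.184, 0.884 → Σ = 13.352
T = 13.352 / 7.001 = 1.907156… → 1.91

1.91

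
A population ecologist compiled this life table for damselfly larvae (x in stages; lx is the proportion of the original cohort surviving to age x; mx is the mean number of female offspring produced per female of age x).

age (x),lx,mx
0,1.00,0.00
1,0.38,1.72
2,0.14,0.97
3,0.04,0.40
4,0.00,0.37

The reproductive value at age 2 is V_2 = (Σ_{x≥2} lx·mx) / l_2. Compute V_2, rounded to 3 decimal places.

lx·mx for x ≥ 2: 0.1358, 0.016, 0 → sum = 0.1518
V_2 = 0.1518 / l_2 = 0.1518 / 0.14 = 1.084286… → 1.084

1.084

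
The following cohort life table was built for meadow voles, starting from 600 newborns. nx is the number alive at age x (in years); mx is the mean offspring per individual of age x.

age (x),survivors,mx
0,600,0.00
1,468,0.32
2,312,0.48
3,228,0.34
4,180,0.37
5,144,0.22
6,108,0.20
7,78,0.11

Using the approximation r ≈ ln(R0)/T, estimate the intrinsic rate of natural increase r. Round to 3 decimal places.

-0.067

lx = nx/n0 = nx/600: 1, 0.78, 0.52, 0.38, 0.3, 0.24, 0.18, 0.13
R0 = Σ lx·mx = 0 + 0.2496 + 0.2496 + 0.1292 + 0.111 + 0.0528 + 0.036 + 0.0143 = 0.8425
Σ x·lx·mx = 2.1605; T = 2.1605/0.8425 = 2.56439…
r ≈ ln(R0)/T = ln(0.8425)/2.56439… = -0.06683… → -0.067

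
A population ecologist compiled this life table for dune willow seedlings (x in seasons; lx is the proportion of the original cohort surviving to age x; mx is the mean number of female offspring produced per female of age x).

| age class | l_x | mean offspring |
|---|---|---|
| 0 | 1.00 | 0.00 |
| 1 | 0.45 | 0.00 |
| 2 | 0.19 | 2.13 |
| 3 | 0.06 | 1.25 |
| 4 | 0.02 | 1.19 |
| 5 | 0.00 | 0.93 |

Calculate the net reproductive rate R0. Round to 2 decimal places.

lx·mx by age: 0, 0, 0.4047, 0.075, 0.0238, 0
R0 = Σ lx·mx = 0.5035 → 0.50

0.50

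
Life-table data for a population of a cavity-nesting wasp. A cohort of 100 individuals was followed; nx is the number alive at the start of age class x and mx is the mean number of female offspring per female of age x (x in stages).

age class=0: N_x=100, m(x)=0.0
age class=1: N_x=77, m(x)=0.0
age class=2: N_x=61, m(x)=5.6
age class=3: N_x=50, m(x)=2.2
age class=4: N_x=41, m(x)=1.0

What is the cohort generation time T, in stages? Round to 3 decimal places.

2.390

lx = nx/n0 = nx/100: 1, 0.77, 0.61, 0.5, 0.41
lx·mx: 0, 0, 3.416, 1.1, 0.41 → R0 = 4.926
x·lx·mx: 0, 0, 6.832, 3.3, 1.64 → Σ = 11.772
T = 11.772 / 4.926 = 2.389769… → 2.390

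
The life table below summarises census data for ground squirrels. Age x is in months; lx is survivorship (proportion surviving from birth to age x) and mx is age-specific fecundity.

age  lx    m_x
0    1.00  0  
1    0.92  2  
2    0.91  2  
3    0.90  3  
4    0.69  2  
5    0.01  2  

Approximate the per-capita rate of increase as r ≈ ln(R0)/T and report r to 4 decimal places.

R0 = Σ lx·mx = 0 + 1.84 + 1.82 + 2.7 + 1.38 + 0.02 = 7.76
Σ x·lx·mx = 19.2; T = 19.2/7.76 = 2.47423…
r ≈ ln(R0)/T = ln(7.76)/2.47423… = 0.82813… → 0.8281

0.8281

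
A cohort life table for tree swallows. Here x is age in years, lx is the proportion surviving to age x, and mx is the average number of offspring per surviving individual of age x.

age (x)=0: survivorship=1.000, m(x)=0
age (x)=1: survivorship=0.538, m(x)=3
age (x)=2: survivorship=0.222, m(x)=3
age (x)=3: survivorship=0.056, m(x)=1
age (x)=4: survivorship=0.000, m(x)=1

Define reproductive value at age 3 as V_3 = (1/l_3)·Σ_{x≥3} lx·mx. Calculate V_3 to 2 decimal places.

lx·mx for x ≥ 3: 0.056, 0 → sum = 0.056
V_3 = 0.056 / l_3 = 0.056 / 0.056 = 1 → 1.00

1.00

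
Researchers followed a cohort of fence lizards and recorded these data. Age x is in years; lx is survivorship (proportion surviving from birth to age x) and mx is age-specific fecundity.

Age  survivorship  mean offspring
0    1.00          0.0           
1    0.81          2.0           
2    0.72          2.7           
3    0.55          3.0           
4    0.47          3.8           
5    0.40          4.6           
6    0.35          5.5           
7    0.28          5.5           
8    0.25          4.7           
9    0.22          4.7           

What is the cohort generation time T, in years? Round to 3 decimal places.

lx·mx: 0, 1.62, 1.944, 1.65, 1.786, 1.84, 1.925, 1.54, 1.175, 1.034 → R0 = 14.514
x·lx·mx: 0, 1.62, 3.888, 4.95, 7.144, 9.2, 11.55, 10.78, 9.4, 9.306 → Σ = 67.838
T = 67.838 / 14.514 = 4.67397… → 4.674

4.674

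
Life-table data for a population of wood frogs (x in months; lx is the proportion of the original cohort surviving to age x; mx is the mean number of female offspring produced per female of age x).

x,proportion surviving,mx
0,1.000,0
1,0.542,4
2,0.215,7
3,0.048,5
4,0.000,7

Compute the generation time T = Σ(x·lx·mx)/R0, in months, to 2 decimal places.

lx·mx: 0, 2.168, 1.505, 0.24, 0 → R0 = 3.913
x·lx·mx: 0, 2.168, 3.01, 0.72, 0 → Σ = 5.898
T = 5.898 / 3.913 = 1.507283… → 1.51

1.51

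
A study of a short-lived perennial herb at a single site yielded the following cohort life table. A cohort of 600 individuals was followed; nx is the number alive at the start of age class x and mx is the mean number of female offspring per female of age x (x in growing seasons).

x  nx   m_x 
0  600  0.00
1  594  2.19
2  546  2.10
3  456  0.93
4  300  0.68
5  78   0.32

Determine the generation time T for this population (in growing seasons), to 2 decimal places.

1.87

lx = nx/n0 = nx/600: 1, 0.99, 0.91, 0.76, 0.5, 0.13
lx·mx: 0, 2.1681, 1.911, 0.7068, 0.34, 0.0416 → R0 = 5.1675
x·lx·mx: 0, 2.1681, 3.822, 2.1204, 1.36, 0.208 → Σ = 9.6785
T = 9.6785 / 5.1675 = 1.872956… → 1.87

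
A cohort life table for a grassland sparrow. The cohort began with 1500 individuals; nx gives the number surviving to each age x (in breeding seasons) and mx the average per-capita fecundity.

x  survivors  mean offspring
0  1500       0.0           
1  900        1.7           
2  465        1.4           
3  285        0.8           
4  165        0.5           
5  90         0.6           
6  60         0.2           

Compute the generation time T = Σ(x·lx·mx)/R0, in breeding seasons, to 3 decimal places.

lx = nx/n0 = nx/1500: 1, 0.6, 0.31, 0.19, 0.11, 0.06, 0.04
lx·mx: 0, 1.02, 0.434, 0.152, 0.055, 0.036, 0.008 → R0 = 1.705
x·lx·mx: 0, 1.02, 0.868, 0.456, 0.22, 0.18, 0.048 → Σ = 2.792
T = 2.792 / 1.705 = 1.637537… → 1.638

1.638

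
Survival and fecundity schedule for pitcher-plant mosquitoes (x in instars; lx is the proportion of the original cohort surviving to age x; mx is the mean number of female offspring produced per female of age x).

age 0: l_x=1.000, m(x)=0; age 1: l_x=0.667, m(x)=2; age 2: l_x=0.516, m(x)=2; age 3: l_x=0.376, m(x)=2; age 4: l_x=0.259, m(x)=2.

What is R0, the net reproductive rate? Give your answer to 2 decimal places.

3.64

lx·mx by age: 0, 1.334, 1.032, 0.752, 0.518
R0 = Σ lx·mx = 3.636 → 3.64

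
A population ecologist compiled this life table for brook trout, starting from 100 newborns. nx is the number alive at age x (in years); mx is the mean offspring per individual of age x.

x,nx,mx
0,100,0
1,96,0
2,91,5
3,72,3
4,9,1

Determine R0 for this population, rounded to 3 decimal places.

6.800

lx = nx/n0 = nx/100: 1, 0.96, 0.91, 0.72, 0.09
lx·mx by age: 0, 0, 4.55, 2.16, 0.09
R0 = Σ lx·mx = 6.8 → 6.800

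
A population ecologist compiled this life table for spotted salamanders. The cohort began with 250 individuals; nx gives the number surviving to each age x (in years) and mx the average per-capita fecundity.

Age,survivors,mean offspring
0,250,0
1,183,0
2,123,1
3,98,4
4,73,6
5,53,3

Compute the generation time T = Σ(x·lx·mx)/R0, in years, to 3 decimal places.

3.569

lx = nx/n0 = nx/250: 1, 0.732, 0.492, 0.392, 0.292, 0.212
lx·mx: 0, 0, 0.492, 1.568, 1.752, 0.636 → R0 = 4.448
x·lx·mx: 0, 0, 0.984, 4.704, 7.008, 3.18 → Σ = 15.876
T = 15.876 / 4.448 = 3.569245… → 3.569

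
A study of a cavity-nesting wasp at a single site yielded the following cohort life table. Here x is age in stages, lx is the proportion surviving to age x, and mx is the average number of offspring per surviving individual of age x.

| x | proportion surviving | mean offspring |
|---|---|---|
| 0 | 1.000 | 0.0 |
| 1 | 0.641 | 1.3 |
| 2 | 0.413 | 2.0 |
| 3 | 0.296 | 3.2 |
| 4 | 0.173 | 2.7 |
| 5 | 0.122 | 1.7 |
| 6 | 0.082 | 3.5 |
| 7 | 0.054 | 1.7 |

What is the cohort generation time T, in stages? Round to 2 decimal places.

2.90

lx·mx: 0, 0.8333, 0.826, 0.9472, 0.4671, 0.2074, 0.287, 0.0918 → R0 = 3.6598
x·lx·mx: 0, 0.8333, 1.652, 2.8416, 1.8684, 1.037, 1.722, 0.6426 → Σ = 10.5969
T = 10.5969 / 3.6598 = 2.895486… → 2.90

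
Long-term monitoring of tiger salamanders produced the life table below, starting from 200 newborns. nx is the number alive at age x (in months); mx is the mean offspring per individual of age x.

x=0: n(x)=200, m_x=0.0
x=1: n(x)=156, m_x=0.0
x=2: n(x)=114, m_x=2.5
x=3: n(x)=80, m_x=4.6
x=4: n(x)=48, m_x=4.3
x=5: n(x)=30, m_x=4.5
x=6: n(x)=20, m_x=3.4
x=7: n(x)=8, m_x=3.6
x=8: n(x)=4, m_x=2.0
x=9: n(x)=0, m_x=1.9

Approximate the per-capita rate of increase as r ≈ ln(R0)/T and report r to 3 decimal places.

lx = nx/n0 = nx/200: 1, 0.78, 0.57, 0.4, 0.24, 0.15, 0.1, 0.04, 0.02, 0
R0 = Σ lx·mx = 0 + 0 + 1.425 + 1.84 + 1.032 + 0.675 + 0.34 + 0.144 + 0.04 + 0 = 5.496
Σ x·lx·mx = 19.241; T = 19.241/5.496 = 3.50091…
r ≈ ln(R0)/T = ln(5.496)/3.50091… = 0.48674… → 0.487

0.487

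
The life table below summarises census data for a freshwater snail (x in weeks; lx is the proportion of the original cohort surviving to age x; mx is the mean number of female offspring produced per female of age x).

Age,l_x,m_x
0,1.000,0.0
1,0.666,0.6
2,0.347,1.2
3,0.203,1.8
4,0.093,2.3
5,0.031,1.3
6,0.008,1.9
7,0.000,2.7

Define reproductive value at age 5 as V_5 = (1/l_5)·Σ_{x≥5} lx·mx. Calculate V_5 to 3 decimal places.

lx·mx for x ≥ 5: 0.0403, 0.0152, 0 → sum = 0.0555
V_5 = 0.0555 / l_5 = 0.0555 / 0.031 = 1.790323… → 1.790

1.790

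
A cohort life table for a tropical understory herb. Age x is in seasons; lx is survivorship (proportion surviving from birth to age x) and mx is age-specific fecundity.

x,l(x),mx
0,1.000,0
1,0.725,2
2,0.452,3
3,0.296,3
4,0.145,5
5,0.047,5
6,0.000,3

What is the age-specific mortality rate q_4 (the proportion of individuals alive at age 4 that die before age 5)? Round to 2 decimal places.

q_4 = (l_4 − l_5) / l_4 = (0.145 − 0.047) / 0.145
     = 0.098 / 0.145 = 0.675862… → 0.68

0.68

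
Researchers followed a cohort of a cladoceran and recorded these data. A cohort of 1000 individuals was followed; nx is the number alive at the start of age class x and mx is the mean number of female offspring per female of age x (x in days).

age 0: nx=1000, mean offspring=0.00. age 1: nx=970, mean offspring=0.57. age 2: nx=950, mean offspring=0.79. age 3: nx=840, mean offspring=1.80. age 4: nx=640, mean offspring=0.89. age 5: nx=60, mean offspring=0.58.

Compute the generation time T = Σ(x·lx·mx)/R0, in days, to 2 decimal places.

lx = nx/n0 = nx/1000: 1, 0.97, 0.95, 0.84, 0.64, 0.06
lx·mx: 0, 0.5529, 0.7505, 1.512, 0.5696, 0.0348 → R0 = 3.4198
x·lx·mx: 0, 0.5529, 1.501, 4.536, 2.2784, 0.174 → Σ = 9.0423
T = 9.0423 / 3.4198 = 2.644102… → 2.64

2.64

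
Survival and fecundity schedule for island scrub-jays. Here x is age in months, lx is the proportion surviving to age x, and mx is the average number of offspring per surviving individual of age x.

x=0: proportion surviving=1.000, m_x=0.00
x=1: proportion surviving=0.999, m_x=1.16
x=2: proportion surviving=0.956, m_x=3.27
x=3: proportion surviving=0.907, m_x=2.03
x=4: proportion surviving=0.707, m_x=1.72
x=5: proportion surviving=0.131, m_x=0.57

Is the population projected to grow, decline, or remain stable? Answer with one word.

growing

R0 = Σ lx·mx = 0 + 1.15884 + 3.12612 + 1.84121 + 1.21604 + 0.07467 = 7.41688
R0 > 1, so the population is growing.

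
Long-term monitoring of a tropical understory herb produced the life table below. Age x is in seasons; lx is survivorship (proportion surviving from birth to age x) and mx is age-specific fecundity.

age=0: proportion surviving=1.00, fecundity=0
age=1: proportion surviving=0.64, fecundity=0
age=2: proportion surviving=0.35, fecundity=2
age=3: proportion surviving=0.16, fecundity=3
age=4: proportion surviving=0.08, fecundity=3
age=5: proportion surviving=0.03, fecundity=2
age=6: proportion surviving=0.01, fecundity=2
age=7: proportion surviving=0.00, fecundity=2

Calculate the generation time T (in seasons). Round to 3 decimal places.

2.813

lx·mx: 0, 0, 0.7, 0.48, 0.24, 0.06, 0.02, 0 → R0 = 1.5
x·lx·mx: 0, 0, 1.4, 1.44, 0.96, 0.3, 0.12, 0 → Σ = 4.22
T = 4.22 / 1.5 = 2.813333… → 2.813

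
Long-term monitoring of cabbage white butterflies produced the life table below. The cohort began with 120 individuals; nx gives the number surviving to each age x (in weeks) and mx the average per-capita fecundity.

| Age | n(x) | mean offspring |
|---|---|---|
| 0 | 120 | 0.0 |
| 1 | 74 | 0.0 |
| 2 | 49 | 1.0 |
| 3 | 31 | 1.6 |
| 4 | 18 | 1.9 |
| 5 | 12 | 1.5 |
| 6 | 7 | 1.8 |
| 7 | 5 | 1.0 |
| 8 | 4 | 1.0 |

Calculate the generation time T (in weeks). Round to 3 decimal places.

lx = nx/n0 = nx/120: 1, 0.61667…, 0.40833…, 0.25833…, 0.15, 0.1, 0.05833…, 0.04167…, 0.03333…
lx·mx: 0, 0, 0.408333…, 0.413333…, 0.285, 0.15, 0.105…, 0.041667…, 0.033333… → R0 = 1.436667…
x·lx·mx: 0, 0, 0.816667…, 1.24…, 1.14, 0.75, 0.63…, 0.291667…, 0.266667… → Σ = 5.135…
T = 5.135… / 1.436667… = 3.574246… → 3.574

3.574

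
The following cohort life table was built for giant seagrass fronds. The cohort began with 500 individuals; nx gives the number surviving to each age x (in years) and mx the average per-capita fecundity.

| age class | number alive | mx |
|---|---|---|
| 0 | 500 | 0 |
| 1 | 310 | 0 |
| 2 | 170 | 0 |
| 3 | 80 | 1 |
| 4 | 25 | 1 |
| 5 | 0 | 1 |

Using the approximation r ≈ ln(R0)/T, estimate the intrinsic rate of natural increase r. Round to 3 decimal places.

lx = nx/n0 = nx/500: 1, 0.62, 0.34, 0.16, 0.05, 0
R0 = Σ lx·mx = 0 + 0 + 0 + 0.16 + 0.05 + 0 = 0.21
Σ x·lx·mx = 0.68; T = 0.68/0.21 = 3.2381…
r ≈ ln(R0)/T = ln(0.21)/3.2381… = -0.48196… → -0.482

-0.482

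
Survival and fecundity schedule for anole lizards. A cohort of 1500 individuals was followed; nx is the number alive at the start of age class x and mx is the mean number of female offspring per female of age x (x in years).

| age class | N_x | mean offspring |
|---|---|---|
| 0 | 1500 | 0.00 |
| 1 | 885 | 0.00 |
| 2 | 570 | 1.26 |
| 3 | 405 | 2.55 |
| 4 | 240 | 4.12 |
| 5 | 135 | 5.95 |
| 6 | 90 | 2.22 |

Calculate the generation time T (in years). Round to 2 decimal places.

3.66

lx = nx/n0 = nx/1500: 1, 0.59, 0.38, 0.27, 0.16, 0.09, 0.06
lx·mx: 0, 0, 0.4788, 0.6885, 0.6592, 0.5355, 0.1332 → R0 = 2.4952
x·lx·mx: 0, 0, 0.9576, 2.0655, 2.6368, 2.6775, 0.7992 → Σ = 9.1366
T = 9.1366 / 2.4952 = 3.66167… → 3.66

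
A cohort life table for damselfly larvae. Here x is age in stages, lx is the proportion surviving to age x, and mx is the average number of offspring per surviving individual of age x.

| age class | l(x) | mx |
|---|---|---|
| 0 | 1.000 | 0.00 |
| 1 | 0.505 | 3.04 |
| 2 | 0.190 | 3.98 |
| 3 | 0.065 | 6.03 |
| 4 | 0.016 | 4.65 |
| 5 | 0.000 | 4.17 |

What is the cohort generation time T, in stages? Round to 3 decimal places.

lx·mx: 0, 1.5352, 0.7562, 0.39195, 0.0744, 0 → R0 = 2.75775
x·lx·mx: 0, 1.5352, 1.5124, 1.17585, 0.2976, 0 → Σ = 4.52105
T = 4.52105 / 2.75775 = 1.639398… → 1.639

1.639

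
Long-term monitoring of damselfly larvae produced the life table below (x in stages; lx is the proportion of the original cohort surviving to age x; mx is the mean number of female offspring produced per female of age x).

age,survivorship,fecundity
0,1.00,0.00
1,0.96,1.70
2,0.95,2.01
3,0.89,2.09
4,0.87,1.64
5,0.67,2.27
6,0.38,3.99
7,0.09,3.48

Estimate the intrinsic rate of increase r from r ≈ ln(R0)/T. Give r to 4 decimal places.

0.6628

R0 = Σ lx·mx = 0 + 1.632 + 1.9095 + 1.8601 + 1.4268 + 1.5209 + 1.5162 + 0.3132 = 10.1787
Σ x·lx·mx = 35.6326; T = 35.6326/10.1787 = 3.5007…
r ≈ ln(R0)/T = ln(10.1787)/3.5007… = 0.662809… → 0.6628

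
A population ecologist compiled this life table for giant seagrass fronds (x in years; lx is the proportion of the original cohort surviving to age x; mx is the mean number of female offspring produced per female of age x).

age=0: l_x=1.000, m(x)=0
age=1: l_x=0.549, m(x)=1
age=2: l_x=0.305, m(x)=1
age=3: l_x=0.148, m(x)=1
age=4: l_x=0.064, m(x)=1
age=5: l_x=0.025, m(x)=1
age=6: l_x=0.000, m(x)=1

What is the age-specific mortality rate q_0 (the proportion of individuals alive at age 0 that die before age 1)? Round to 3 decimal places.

q_0 = (l_0 − l_1) / l_0 = (1 − 0.549) / 1
     = 0.451 / 1 = 0.451 → 0.451

0.451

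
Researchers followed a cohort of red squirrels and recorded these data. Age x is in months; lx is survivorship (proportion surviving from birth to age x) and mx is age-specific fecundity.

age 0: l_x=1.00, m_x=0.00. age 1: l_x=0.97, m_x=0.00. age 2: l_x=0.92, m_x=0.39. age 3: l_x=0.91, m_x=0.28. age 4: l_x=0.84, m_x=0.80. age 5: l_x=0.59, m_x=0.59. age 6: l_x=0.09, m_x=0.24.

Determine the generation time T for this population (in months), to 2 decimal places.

3.65

lx·mx: 0, 0, 0.3588, 0.2548, 0.672, 0.3481, 0.0216 → R0 = 1.6553
x·lx·mx: 0, 0, 0.7176, 0.7644, 2.688, 1.7405, 0.1296 → Σ = 6.0401
T = 6.0401 / 1.6553 = 3.648946… → 3.65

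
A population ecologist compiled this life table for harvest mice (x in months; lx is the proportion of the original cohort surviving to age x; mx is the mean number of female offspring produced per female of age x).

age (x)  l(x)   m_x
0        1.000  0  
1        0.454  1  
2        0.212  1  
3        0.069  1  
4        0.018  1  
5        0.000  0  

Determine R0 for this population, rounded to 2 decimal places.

lx·mx by age: 0, 0.454, 0.212, 0.069, 0.018, 0
R0 = Σ lx·mx = 0.753 → 0.75

0.75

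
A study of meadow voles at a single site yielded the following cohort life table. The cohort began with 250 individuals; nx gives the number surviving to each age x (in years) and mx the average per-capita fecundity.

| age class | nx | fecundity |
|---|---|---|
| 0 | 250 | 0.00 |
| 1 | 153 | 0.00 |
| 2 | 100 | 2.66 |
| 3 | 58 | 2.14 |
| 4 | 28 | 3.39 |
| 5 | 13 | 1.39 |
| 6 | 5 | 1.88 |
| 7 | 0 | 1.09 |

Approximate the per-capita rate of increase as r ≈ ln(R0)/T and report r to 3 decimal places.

lx = nx/n0 = nx/250: 1, 0.612, 0.4, 0.232, 0.112, 0.052, 0.02, 0
R0 = Σ lx·mx = 0 + 0 + 1.064 + 0.49648 + 0.37968 + 0.07228 + 0.0376 + 0 = 2.05004
Σ x·lx·mx = 5.72316; T = 5.72316/2.05004 = 2.79173…
r ≈ ln(R0)/T = ln(2.05004)/2.79173… = 0.25714… → 0.257

0.257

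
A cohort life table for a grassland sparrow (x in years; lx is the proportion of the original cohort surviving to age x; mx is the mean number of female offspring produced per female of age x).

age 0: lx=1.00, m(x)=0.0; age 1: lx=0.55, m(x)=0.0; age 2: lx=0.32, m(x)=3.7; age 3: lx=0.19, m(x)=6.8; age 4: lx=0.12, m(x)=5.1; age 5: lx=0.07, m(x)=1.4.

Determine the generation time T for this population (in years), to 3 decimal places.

lx·mx: 0, 0, 1.184, 1.292, 0.612, 0.098 → R0 = 3.186
x·lx·mx: 0, 0, 2.368, 3.876, 2.448, 0.49 → Σ = 9.182
T = 9.182 / 3.186 = 2.881984… → 2.882

2.882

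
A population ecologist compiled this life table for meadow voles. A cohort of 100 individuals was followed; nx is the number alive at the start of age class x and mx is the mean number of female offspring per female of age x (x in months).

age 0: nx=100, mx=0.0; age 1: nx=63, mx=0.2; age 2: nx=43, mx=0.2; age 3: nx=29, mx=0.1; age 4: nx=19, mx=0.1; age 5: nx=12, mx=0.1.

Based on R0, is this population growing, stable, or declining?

declining

lx = nx/n0 = nx/100: 1, 0.63, 0.43, 0.29, 0.19, 0.12
R0 = Σ lx·mx = 0 + 0.126 + 0.086 + 0.029 + 0.019 + 0.012 = 0.272
R0 < 1, so the population is declining.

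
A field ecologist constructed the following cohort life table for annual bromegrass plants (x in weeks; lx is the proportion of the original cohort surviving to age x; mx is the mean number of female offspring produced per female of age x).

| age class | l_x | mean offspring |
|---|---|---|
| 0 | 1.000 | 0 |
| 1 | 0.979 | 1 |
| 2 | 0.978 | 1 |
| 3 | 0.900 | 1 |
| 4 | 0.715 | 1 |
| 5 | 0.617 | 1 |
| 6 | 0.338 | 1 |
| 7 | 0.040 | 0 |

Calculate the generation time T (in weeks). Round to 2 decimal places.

3.01

lx·mx: 0, 0.979, 0.978, 0.9, 0.715, 0.617, 0.338, 0 → R0 = 4.527
x·lx·mx: 0, 0.979, 1.956, 2.7, 2.86, 3.085, 2.028, 0 → Σ = 13.608
T = 13.608 / 4.527 = 3.005964… → 3.01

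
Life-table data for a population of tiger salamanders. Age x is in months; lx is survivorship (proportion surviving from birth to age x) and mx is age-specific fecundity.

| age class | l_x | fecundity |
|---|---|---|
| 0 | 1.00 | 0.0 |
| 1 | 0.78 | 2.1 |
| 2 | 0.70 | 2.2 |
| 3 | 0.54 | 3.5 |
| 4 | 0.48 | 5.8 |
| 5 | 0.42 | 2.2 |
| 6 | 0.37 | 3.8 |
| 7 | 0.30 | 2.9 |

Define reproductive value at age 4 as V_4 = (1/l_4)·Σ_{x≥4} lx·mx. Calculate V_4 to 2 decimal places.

12.47

lx·mx for x ≥ 4: 2.784, 0.924, 1.406, 0.87 → sum = 5.984
V_4 = 5.984 / l_4 = 5.984 / 0.48 = 12.466667… → 12.47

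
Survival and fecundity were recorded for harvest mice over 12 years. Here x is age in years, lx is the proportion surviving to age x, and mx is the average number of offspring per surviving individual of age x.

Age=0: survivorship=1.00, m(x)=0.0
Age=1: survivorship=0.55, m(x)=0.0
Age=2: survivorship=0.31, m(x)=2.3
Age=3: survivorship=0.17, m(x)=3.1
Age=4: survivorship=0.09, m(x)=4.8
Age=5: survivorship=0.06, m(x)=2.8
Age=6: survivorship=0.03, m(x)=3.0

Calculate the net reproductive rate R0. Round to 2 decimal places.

1.93

lx·mx by age: 0, 0, 0.713, 0.527, 0.432, 0.168, 0.09
R0 = Σ lx·mx = 1.93 → 1.93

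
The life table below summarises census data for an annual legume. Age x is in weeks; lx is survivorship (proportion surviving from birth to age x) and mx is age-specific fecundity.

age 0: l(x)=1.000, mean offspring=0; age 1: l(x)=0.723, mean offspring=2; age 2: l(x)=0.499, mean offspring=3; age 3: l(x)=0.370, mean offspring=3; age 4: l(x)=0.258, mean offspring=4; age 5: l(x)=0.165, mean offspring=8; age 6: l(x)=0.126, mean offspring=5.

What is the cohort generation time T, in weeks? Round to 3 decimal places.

lx·mx: 0, 1.446, 1.497, 1.11, 1.032, 1.32, 0.63 → R0 = 7.035
x·lx·mx: 0, 1.446, 2.994, 3.33, 4.128, 6.6, 3.78 → Σ = 22.278
T = 22.278 / 7.035 = 3.166738… → 3.167

3.167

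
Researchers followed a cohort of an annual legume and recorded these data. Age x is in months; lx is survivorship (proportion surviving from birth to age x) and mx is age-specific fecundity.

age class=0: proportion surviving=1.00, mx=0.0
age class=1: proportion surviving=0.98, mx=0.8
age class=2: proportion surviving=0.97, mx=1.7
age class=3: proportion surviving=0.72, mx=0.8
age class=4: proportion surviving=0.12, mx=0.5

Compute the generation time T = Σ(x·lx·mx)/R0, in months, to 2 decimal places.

1.97

lx·mx: 0, 0.784, 1.649, 0.576, 0.06 → R0 = 3.069
x·lx·mx: 0, 0.784, 3.298, 1.728, 0.24 → Σ = 6.05
T = 6.05 / 3.069 = 1.971326… → 1.97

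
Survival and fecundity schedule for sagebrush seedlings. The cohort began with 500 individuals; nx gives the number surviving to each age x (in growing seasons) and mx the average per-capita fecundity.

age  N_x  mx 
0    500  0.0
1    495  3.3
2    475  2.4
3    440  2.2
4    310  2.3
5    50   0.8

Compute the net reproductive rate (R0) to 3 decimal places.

8.989

lx = nx/n0 = nx/500: 1, 0.99, 0.95, 0.88, 0.62, 0.1
lx·mx by age: 0, 3.267, 2.28, 1.936, 1.426, 0.08
R0 = Σ lx·mx = 8.989 → 8.989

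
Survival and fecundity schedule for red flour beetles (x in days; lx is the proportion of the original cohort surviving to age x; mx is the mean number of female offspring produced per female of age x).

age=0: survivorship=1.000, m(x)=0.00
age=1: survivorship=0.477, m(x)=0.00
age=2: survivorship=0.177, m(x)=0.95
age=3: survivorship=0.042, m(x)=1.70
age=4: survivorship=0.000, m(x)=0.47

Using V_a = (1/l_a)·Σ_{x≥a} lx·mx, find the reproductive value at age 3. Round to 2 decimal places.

lx·mx for x ≥ 3: 0.0714, 0 → sum = 0.0714
V_3 = 0.0714 / l_3 = 0.0714 / 0.042 = 1.7 → 1.70

1.70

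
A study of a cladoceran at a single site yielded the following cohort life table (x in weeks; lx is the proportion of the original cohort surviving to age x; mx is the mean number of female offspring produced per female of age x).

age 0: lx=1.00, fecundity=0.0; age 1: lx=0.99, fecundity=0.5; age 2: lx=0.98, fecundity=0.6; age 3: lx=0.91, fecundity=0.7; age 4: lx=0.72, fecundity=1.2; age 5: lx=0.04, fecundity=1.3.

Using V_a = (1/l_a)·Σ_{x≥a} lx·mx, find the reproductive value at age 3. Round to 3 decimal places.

1.707

lx·mx for x ≥ 3: 0.637, 0.864, 0.052 → sum = 1.553
V_3 = 1.553 / l_3 = 1.553 / 0.91 = 1.706593… → 1.707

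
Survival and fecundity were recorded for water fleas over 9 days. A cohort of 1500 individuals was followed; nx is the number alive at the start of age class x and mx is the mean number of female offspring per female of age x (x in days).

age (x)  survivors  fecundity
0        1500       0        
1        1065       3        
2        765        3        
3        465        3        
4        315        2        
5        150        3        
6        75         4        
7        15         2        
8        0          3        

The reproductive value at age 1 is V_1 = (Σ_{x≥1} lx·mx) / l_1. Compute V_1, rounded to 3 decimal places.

7.789

lx = nx/n0 = nx/1500: 1, 0.71, 0.51, 0.31, 0.21, 0.1, 0.05, 0.01, 0
lx·mx for x ≥ 1: 2.13, 1.53, 0.93, 0.42, 0.3, 0.2, 0.02, 0 → sum = 5.53
V_1 = 5.53 / l_1 = 5.53 / 0.71 = 7.788732… → 7.789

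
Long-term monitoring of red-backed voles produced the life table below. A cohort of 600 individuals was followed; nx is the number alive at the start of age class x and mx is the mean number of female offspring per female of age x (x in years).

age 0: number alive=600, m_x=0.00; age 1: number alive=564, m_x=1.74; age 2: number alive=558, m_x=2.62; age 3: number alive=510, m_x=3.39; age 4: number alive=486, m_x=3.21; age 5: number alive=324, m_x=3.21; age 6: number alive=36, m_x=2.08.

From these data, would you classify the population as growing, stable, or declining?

lx = nx/n0 = nx/600: 1, 0.94, 0.93, 0.85, 0.81, 0.54, 0.06
R0 = Σ lx·mx = 0 + 1.6356 + 2.4366 + 2.8815 + 2.6001 + 1.7334 + 0.1248 = 11.412
R0 > 1, so the population is growing.

growing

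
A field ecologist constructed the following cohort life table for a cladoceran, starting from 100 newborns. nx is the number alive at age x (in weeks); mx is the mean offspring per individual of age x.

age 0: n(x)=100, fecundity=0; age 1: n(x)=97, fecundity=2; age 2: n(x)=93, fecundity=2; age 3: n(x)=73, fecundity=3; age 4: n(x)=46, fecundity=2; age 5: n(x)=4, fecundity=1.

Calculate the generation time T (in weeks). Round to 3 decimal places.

lx = nx/n0 = nx/100: 1, 0.97, 0.93, 0.73, 0.46, 0.04
lx·mx: 0, 1.94, 1.86, 2.19, 0.92, 0.04 → R0 = 6.95
x·lx·mx: 0, 1.94, 3.72, 6.57, 3.68, 0.2 → Σ = 16.11
T = 16.11 / 6.95 = 2.317986… → 2.318

2.318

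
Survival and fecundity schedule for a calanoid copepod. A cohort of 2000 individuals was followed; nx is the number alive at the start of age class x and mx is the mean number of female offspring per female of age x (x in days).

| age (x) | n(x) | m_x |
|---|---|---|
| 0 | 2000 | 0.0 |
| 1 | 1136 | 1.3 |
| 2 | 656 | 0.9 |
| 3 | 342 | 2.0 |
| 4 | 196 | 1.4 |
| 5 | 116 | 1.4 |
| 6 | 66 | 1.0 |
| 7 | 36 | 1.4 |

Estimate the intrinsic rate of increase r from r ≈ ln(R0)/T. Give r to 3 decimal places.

lx = nx/n0 = nx/2000: 1, 0.568, 0.328, 0.171, 0.098, 0.058, 0.033, 0.018
R0 = Σ lx·mx = 0 + 0.7384 + 0.2952 + 0.342 + 0.1372 + 0.0812 + 0.033 + 0.0252 = 1.6522
Σ x·lx·mx = 3.684; T = 3.684/1.6522 = 2.22975…
r ≈ ln(R0)/T = ln(1.6522)/2.22975… = 0.22519… → 0.225

0.225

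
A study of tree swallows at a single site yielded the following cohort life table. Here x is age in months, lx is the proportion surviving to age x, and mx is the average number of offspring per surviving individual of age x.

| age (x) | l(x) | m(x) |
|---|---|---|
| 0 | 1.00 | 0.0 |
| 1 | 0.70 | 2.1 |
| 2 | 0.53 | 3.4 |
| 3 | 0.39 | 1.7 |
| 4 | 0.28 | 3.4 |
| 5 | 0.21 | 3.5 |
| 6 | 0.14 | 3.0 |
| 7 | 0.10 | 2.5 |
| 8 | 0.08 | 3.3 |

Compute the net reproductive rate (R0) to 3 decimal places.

lx·mx by age: 0, 1.47, 1.802, 0.663, 0.952, 0.735, 0.42, 0.25, 0.264
R0 = Σ lx·mx = 6.556 → 6.556

6.556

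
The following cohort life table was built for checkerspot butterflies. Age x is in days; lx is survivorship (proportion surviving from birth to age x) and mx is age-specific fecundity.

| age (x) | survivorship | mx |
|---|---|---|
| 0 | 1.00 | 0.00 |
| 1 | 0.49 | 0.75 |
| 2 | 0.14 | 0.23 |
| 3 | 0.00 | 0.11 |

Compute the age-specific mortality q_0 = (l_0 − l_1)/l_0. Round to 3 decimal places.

q_0 = (l_0 − l_1) / l_0 = (1 − 0.49) / 1
     = 0.51 / 1 = 0.51 → 0.510

0.510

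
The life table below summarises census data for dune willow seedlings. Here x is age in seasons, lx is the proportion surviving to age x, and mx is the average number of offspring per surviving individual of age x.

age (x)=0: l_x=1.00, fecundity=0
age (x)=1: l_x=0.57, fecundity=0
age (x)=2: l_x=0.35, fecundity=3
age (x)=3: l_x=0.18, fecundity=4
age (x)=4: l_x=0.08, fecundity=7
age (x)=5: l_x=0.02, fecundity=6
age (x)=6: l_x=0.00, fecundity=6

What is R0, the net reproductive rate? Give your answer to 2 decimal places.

lx·mx by age: 0, 0, 1.05, 0.72, 0.56, 0.12, 0
R0 = Σ lx·mx = 2.45 → 2.45

2.45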